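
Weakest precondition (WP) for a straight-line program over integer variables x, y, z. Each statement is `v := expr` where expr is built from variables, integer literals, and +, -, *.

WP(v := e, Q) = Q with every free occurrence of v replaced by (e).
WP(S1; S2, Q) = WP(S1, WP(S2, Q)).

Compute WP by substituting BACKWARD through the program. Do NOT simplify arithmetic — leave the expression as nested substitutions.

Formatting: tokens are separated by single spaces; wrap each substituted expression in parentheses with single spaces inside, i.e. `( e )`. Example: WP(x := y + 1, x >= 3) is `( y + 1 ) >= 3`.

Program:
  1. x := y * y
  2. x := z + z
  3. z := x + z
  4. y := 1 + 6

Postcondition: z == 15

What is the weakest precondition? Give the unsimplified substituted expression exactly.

Answer: ( ( z + z ) + z ) == 15

Derivation:
post: z == 15
stmt 4: y := 1 + 6  -- replace 0 occurrence(s) of y with (1 + 6)
  => z == 15
stmt 3: z := x + z  -- replace 1 occurrence(s) of z with (x + z)
  => ( x + z ) == 15
stmt 2: x := z + z  -- replace 1 occurrence(s) of x with (z + z)
  => ( ( z + z ) + z ) == 15
stmt 1: x := y * y  -- replace 0 occurrence(s) of x with (y * y)
  => ( ( z + z ) + z ) == 15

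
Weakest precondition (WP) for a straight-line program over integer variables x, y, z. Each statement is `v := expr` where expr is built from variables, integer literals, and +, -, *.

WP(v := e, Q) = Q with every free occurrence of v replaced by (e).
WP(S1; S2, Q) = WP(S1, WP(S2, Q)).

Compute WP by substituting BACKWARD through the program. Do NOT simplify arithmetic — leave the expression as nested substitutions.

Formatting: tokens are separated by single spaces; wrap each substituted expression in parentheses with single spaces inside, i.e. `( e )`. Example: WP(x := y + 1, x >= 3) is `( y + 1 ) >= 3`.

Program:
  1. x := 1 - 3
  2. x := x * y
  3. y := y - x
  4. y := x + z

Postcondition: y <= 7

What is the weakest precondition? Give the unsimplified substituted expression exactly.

Answer: ( ( ( 1 - 3 ) * y ) + z ) <= 7

Derivation:
post: y <= 7
stmt 4: y := x + z  -- replace 1 occurrence(s) of y with (x + z)
  => ( x + z ) <= 7
stmt 3: y := y - x  -- replace 0 occurrence(s) of y with (y - x)
  => ( x + z ) <= 7
stmt 2: x := x * y  -- replace 1 occurrence(s) of x with (x * y)
  => ( ( x * y ) + z ) <= 7
stmt 1: x := 1 - 3  -- replace 1 occurrence(s) of x with (1 - 3)
  => ( ( ( 1 - 3 ) * y ) + z ) <= 7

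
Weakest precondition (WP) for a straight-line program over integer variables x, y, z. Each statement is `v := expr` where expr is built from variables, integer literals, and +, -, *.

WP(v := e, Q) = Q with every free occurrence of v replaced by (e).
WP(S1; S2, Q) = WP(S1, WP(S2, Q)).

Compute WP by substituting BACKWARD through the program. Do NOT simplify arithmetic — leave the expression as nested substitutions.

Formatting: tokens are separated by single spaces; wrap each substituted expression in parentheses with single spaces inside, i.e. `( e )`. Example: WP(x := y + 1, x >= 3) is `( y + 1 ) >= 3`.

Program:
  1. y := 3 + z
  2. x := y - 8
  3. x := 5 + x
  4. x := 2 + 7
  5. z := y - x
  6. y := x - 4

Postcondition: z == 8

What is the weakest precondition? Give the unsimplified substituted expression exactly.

Answer: ( ( 3 + z ) - ( 2 + 7 ) ) == 8

Derivation:
post: z == 8
stmt 6: y := x - 4  -- replace 0 occurrence(s) of y with (x - 4)
  => z == 8
stmt 5: z := y - x  -- replace 1 occurrence(s) of z with (y - x)
  => ( y - x ) == 8
stmt 4: x := 2 + 7  -- replace 1 occurrence(s) of x with (2 + 7)
  => ( y - ( 2 + 7 ) ) == 8
stmt 3: x := 5 + x  -- replace 0 occurrence(s) of x with (5 + x)
  => ( y - ( 2 + 7 ) ) == 8
stmt 2: x := y - 8  -- replace 0 occurrence(s) of x with (y - 8)
  => ( y - ( 2 + 7 ) ) == 8
stmt 1: y := 3 + z  -- replace 1 occurrence(s) of y with (3 + z)
  => ( ( 3 + z ) - ( 2 + 7 ) ) == 8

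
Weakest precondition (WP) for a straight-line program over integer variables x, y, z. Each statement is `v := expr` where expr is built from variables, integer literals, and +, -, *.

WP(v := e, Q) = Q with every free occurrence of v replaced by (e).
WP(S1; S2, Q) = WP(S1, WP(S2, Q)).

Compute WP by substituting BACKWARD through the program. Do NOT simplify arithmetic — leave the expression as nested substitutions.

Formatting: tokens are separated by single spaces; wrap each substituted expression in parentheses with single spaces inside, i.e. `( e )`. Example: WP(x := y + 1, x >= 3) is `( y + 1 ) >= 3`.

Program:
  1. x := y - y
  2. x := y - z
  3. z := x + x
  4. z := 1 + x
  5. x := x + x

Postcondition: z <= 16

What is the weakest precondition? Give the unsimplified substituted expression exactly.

Answer: ( 1 + ( y - z ) ) <= 16

Derivation:
post: z <= 16
stmt 5: x := x + x  -- replace 0 occurrence(s) of x with (x + x)
  => z <= 16
stmt 4: z := 1 + x  -- replace 1 occurrence(s) of z with (1 + x)
  => ( 1 + x ) <= 16
stmt 3: z := x + x  -- replace 0 occurrence(s) of z with (x + x)
  => ( 1 + x ) <= 16
stmt 2: x := y - z  -- replace 1 occurrence(s) of x with (y - z)
  => ( 1 + ( y - z ) ) <= 16
stmt 1: x := y - y  -- replace 0 occurrence(s) of x with (y - y)
  => ( 1 + ( y - z ) ) <= 16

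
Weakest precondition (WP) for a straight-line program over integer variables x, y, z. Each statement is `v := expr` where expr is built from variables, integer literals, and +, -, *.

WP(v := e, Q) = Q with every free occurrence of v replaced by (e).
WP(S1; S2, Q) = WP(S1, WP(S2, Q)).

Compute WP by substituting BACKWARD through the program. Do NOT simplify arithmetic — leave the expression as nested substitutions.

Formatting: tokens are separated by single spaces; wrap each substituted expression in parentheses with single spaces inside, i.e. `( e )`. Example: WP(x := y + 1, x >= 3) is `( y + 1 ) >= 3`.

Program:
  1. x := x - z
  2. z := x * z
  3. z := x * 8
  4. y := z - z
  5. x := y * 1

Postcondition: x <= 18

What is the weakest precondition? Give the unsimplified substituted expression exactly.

Answer: ( ( ( ( x - z ) * 8 ) - ( ( x - z ) * 8 ) ) * 1 ) <= 18

Derivation:
post: x <= 18
stmt 5: x := y * 1  -- replace 1 occurrence(s) of x with (y * 1)
  => ( y * 1 ) <= 18
stmt 4: y := z - z  -- replace 1 occurrence(s) of y with (z - z)
  => ( ( z - z ) * 1 ) <= 18
stmt 3: z := x * 8  -- replace 2 occurrence(s) of z with (x * 8)
  => ( ( ( x * 8 ) - ( x * 8 ) ) * 1 ) <= 18
stmt 2: z := x * z  -- replace 0 occurrence(s) of z with (x * z)
  => ( ( ( x * 8 ) - ( x * 8 ) ) * 1 ) <= 18
stmt 1: x := x - z  -- replace 2 occurrence(s) of x with (x - z)
  => ( ( ( ( x - z ) * 8 ) - ( ( x - z ) * 8 ) ) * 1 ) <= 18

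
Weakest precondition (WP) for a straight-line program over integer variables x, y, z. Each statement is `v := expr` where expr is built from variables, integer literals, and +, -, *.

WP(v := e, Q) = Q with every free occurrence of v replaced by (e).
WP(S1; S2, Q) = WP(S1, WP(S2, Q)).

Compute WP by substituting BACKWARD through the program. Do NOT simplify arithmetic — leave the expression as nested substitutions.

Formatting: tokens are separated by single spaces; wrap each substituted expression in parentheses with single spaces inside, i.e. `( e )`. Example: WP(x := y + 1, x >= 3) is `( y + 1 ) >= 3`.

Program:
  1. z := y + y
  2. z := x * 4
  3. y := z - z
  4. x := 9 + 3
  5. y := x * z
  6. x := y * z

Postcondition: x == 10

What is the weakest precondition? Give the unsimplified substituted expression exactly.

Answer: ( ( ( 9 + 3 ) * ( x * 4 ) ) * ( x * 4 ) ) == 10

Derivation:
post: x == 10
stmt 6: x := y * z  -- replace 1 occurrence(s) of x with (y * z)
  => ( y * z ) == 10
stmt 5: y := x * z  -- replace 1 occurrence(s) of y with (x * z)
  => ( ( x * z ) * z ) == 10
stmt 4: x := 9 + 3  -- replace 1 occurrence(s) of x with (9 + 3)
  => ( ( ( 9 + 3 ) * z ) * z ) == 10
stmt 3: y := z - z  -- replace 0 occurrence(s) of y with (z - z)
  => ( ( ( 9 + 3 ) * z ) * z ) == 10
stmt 2: z := x * 4  -- replace 2 occurrence(s) of z with (x * 4)
  => ( ( ( 9 + 3 ) * ( x * 4 ) ) * ( x * 4 ) ) == 10
stmt 1: z := y + y  -- replace 0 occurrence(s) of z with (y + y)
  => ( ( ( 9 + 3 ) * ( x * 4 ) ) * ( x * 4 ) ) == 10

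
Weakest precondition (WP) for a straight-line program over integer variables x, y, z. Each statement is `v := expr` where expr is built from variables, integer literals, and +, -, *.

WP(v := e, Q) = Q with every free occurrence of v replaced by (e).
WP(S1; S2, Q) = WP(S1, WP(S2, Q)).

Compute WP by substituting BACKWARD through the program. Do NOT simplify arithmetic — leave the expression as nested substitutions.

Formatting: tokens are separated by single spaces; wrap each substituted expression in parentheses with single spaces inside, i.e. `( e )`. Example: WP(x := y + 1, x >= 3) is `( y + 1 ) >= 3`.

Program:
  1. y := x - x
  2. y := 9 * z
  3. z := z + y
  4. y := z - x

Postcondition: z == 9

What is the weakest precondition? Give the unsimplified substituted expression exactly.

post: z == 9
stmt 4: y := z - x  -- replace 0 occurrence(s) of y with (z - x)
  => z == 9
stmt 3: z := z + y  -- replace 1 occurrence(s) of z with (z + y)
  => ( z + y ) == 9
stmt 2: y := 9 * z  -- replace 1 occurrence(s) of y with (9 * z)
  => ( z + ( 9 * z ) ) == 9
stmt 1: y := x - x  -- replace 0 occurrence(s) of y with (x - x)
  => ( z + ( 9 * z ) ) == 9

Answer: ( z + ( 9 * z ) ) == 9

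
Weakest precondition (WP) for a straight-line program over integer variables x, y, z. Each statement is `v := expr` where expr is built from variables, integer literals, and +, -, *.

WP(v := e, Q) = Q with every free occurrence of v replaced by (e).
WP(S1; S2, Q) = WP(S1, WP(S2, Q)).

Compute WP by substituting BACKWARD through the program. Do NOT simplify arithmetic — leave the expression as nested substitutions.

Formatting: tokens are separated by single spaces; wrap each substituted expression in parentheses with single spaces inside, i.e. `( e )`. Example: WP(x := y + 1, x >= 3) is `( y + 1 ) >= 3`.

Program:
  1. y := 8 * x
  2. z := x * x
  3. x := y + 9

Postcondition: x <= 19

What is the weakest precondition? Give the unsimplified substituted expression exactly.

post: x <= 19
stmt 3: x := y + 9  -- replace 1 occurrence(s) of x with (y + 9)
  => ( y + 9 ) <= 19
stmt 2: z := x * x  -- replace 0 occurrence(s) of z with (x * x)
  => ( y + 9 ) <= 19
stmt 1: y := 8 * x  -- replace 1 occurrence(s) of y with (8 * x)
  => ( ( 8 * x ) + 9 ) <= 19

Answer: ( ( 8 * x ) + 9 ) <= 19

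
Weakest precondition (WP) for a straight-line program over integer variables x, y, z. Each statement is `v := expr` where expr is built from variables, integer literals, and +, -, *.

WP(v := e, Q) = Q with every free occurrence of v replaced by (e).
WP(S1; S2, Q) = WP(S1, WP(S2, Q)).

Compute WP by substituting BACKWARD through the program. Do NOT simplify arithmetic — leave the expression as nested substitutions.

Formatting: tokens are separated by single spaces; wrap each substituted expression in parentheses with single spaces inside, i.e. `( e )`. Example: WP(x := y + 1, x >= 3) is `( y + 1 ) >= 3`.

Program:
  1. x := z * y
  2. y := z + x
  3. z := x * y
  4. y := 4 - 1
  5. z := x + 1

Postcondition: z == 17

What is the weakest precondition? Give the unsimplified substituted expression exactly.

Answer: ( ( z * y ) + 1 ) == 17

Derivation:
post: z == 17
stmt 5: z := x + 1  -- replace 1 occurrence(s) of z with (x + 1)
  => ( x + 1 ) == 17
stmt 4: y := 4 - 1  -- replace 0 occurrence(s) of y with (4 - 1)
  => ( x + 1 ) == 17
stmt 3: z := x * y  -- replace 0 occurrence(s) of z with (x * y)
  => ( x + 1 ) == 17
stmt 2: y := z + x  -- replace 0 occurrence(s) of y with (z + x)
  => ( x + 1 ) == 17
stmt 1: x := z * y  -- replace 1 occurrence(s) of x with (z * y)
  => ( ( z * y ) + 1 ) == 17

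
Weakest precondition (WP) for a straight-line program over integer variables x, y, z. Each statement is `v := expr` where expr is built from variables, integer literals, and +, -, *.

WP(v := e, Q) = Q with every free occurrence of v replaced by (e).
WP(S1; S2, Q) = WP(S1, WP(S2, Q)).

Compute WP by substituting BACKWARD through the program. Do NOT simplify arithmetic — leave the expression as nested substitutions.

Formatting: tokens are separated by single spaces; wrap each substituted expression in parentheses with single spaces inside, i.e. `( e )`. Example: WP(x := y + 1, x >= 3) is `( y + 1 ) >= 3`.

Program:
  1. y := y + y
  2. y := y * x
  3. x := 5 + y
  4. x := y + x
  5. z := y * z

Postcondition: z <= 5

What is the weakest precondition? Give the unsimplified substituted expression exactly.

post: z <= 5
stmt 5: z := y * z  -- replace 1 occurrence(s) of z with (y * z)
  => ( y * z ) <= 5
stmt 4: x := y + x  -- replace 0 occurrence(s) of x with (y + x)
  => ( y * z ) <= 5
stmt 3: x := 5 + y  -- replace 0 occurrence(s) of x with (5 + y)
  => ( y * z ) <= 5
stmt 2: y := y * x  -- replace 1 occurrence(s) of y with (y * x)
  => ( ( y * x ) * z ) <= 5
stmt 1: y := y + y  -- replace 1 occurrence(s) of y with (y + y)
  => ( ( ( y + y ) * x ) * z ) <= 5

Answer: ( ( ( y + y ) * x ) * z ) <= 5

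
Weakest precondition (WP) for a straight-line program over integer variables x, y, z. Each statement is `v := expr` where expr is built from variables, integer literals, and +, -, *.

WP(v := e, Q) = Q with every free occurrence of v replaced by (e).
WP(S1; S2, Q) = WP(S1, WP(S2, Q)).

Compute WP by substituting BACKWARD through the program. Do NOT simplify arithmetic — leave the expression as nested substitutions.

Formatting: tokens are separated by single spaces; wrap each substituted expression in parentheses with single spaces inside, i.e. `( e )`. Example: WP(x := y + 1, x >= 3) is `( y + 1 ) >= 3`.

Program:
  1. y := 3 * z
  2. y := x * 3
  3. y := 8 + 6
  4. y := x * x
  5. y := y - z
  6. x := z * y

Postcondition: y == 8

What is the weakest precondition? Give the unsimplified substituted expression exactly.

Answer: ( ( x * x ) - z ) == 8

Derivation:
post: y == 8
stmt 6: x := z * y  -- replace 0 occurrence(s) of x with (z * y)
  => y == 8
stmt 5: y := y - z  -- replace 1 occurrence(s) of y with (y - z)
  => ( y - z ) == 8
stmt 4: y := x * x  -- replace 1 occurrence(s) of y with (x * x)
  => ( ( x * x ) - z ) == 8
stmt 3: y := 8 + 6  -- replace 0 occurrence(s) of y with (8 + 6)
  => ( ( x * x ) - z ) == 8
stmt 2: y := x * 3  -- replace 0 occurrence(s) of y with (x * 3)
  => ( ( x * x ) - z ) == 8
stmt 1: y := 3 * z  -- replace 0 occurrence(s) of y with (3 * z)
  => ( ( x * x ) - z ) == 8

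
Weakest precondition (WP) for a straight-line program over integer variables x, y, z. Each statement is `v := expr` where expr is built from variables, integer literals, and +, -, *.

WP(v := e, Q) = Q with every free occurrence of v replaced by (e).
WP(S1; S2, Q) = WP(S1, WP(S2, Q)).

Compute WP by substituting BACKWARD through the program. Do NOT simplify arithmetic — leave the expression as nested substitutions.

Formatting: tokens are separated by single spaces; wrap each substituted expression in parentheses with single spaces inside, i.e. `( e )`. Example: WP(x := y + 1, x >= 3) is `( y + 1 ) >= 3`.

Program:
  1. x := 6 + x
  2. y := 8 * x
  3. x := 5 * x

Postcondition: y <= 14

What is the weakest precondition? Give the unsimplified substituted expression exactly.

post: y <= 14
stmt 3: x := 5 * x  -- replace 0 occurrence(s) of x with (5 * x)
  => y <= 14
stmt 2: y := 8 * x  -- replace 1 occurrence(s) of y with (8 * x)
  => ( 8 * x ) <= 14
stmt 1: x := 6 + x  -- replace 1 occurrence(s) of x with (6 + x)
  => ( 8 * ( 6 + x ) ) <= 14

Answer: ( 8 * ( 6 + x ) ) <= 14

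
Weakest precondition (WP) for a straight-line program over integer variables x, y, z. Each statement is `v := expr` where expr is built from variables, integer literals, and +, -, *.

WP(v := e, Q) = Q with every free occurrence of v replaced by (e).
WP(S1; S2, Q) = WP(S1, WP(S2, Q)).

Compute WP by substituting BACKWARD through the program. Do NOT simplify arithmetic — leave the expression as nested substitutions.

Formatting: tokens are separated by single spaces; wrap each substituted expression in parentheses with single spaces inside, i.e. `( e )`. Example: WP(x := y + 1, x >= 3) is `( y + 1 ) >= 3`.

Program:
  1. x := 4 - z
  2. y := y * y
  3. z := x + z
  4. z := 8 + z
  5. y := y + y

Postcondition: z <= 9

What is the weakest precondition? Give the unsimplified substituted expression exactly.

post: z <= 9
stmt 5: y := y + y  -- replace 0 occurrence(s) of y with (y + y)
  => z <= 9
stmt 4: z := 8 + z  -- replace 1 occurrence(s) of z with (8 + z)
  => ( 8 + z ) <= 9
stmt 3: z := x + z  -- replace 1 occurrence(s) of z with (x + z)
  => ( 8 + ( x + z ) ) <= 9
stmt 2: y := y * y  -- replace 0 occurrence(s) of y with (y * y)
  => ( 8 + ( x + z ) ) <= 9
stmt 1: x := 4 - z  -- replace 1 occurrence(s) of x with (4 - z)
  => ( 8 + ( ( 4 - z ) + z ) ) <= 9

Answer: ( 8 + ( ( 4 - z ) + z ) ) <= 9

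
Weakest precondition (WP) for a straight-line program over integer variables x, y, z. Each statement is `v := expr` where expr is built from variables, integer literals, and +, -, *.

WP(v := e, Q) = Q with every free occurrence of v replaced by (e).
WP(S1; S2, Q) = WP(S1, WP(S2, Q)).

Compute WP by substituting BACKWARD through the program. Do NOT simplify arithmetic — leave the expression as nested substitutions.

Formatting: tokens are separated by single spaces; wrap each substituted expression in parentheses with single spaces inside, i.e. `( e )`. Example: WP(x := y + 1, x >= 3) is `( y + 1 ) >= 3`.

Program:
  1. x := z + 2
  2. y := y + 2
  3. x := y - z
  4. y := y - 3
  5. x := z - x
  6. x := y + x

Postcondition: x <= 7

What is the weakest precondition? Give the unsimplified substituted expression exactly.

Answer: ( ( ( y + 2 ) - 3 ) + ( z - ( ( y + 2 ) - z ) ) ) <= 7

Derivation:
post: x <= 7
stmt 6: x := y + x  -- replace 1 occurrence(s) of x with (y + x)
  => ( y + x ) <= 7
stmt 5: x := z - x  -- replace 1 occurrence(s) of x with (z - x)
  => ( y + ( z - x ) ) <= 7
stmt 4: y := y - 3  -- replace 1 occurrence(s) of y with (y - 3)
  => ( ( y - 3 ) + ( z - x ) ) <= 7
stmt 3: x := y - z  -- replace 1 occurrence(s) of x with (y - z)
  => ( ( y - 3 ) + ( z - ( y - z ) ) ) <= 7
stmt 2: y := y + 2  -- replace 2 occurrence(s) of y with (y + 2)
  => ( ( ( y + 2 ) - 3 ) + ( z - ( ( y + 2 ) - z ) ) ) <= 7
stmt 1: x := z + 2  -- replace 0 occurrence(s) of x with (z + 2)
  => ( ( ( y + 2 ) - 3 ) + ( z - ( ( y + 2 ) - z ) ) ) <= 7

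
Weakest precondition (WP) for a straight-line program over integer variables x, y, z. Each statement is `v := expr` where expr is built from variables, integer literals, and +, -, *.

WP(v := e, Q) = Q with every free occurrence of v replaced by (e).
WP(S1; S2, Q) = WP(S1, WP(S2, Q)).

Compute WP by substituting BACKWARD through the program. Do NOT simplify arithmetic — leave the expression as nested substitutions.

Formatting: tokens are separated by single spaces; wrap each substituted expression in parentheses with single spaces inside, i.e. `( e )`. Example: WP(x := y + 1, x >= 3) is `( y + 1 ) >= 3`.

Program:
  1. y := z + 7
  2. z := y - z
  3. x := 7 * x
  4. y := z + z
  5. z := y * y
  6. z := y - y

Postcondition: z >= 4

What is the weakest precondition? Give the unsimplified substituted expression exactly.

Answer: ( ( ( ( z + 7 ) - z ) + ( ( z + 7 ) - z ) ) - ( ( ( z + 7 ) - z ) + ( ( z + 7 ) - z ) ) ) >= 4

Derivation:
post: z >= 4
stmt 6: z := y - y  -- replace 1 occurrence(s) of z with (y - y)
  => ( y - y ) >= 4
stmt 5: z := y * y  -- replace 0 occurrence(s) of z with (y * y)
  => ( y - y ) >= 4
stmt 4: y := z + z  -- replace 2 occurrence(s) of y with (z + z)
  => ( ( z + z ) - ( z + z ) ) >= 4
stmt 3: x := 7 * x  -- replace 0 occurrence(s) of x with (7 * x)
  => ( ( z + z ) - ( z + z ) ) >= 4
stmt 2: z := y - z  -- replace 4 occurrence(s) of z with (y - z)
  => ( ( ( y - z ) + ( y - z ) ) - ( ( y - z ) + ( y - z ) ) ) >= 4
stmt 1: y := z + 7  -- replace 4 occurrence(s) of y with (z + 7)
  => ( ( ( ( z + 7 ) - z ) + ( ( z + 7 ) - z ) ) - ( ( ( z + 7 ) - z ) + ( ( z + 7 ) - z ) ) ) >= 4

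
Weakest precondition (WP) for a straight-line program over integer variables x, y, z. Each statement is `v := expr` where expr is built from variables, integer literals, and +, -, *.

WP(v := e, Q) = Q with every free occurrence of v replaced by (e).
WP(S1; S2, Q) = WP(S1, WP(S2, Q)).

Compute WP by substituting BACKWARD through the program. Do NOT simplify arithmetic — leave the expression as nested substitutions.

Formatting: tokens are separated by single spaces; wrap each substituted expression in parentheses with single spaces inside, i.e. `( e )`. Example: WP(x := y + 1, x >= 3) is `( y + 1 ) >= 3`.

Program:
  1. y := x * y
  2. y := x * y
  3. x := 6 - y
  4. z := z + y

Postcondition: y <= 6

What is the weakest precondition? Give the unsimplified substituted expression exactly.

Answer: ( x * ( x * y ) ) <= 6

Derivation:
post: y <= 6
stmt 4: z := z + y  -- replace 0 occurrence(s) of z with (z + y)
  => y <= 6
stmt 3: x := 6 - y  -- replace 0 occurrence(s) of x with (6 - y)
  => y <= 6
stmt 2: y := x * y  -- replace 1 occurrence(s) of y with (x * y)
  => ( x * y ) <= 6
stmt 1: y := x * y  -- replace 1 occurrence(s) of y with (x * y)
  => ( x * ( x * y ) ) <= 6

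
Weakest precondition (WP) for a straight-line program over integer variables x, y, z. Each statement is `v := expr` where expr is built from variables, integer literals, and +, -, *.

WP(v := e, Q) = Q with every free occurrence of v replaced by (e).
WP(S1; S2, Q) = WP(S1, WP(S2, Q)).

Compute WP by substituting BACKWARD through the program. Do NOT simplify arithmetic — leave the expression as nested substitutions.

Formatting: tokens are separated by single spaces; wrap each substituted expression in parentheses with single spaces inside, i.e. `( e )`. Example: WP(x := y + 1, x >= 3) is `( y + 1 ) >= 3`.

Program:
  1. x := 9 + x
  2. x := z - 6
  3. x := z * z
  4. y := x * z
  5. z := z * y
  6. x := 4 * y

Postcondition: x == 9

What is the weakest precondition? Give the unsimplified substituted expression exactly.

post: x == 9
stmt 6: x := 4 * y  -- replace 1 occurrence(s) of x with (4 * y)
  => ( 4 * y ) == 9
stmt 5: z := z * y  -- replace 0 occurrence(s) of z with (z * y)
  => ( 4 * y ) == 9
stmt 4: y := x * z  -- replace 1 occurrence(s) of y with (x * z)
  => ( 4 * ( x * z ) ) == 9
stmt 3: x := z * z  -- replace 1 occurrence(s) of x with (z * z)
  => ( 4 * ( ( z * z ) * z ) ) == 9
stmt 2: x := z - 6  -- replace 0 occurrence(s) of x with (z - 6)
  => ( 4 * ( ( z * z ) * z ) ) == 9
stmt 1: x := 9 + x  -- replace 0 occurrence(s) of x with (9 + x)
  => ( 4 * ( ( z * z ) * z ) ) == 9

Answer: ( 4 * ( ( z * z ) * z ) ) == 9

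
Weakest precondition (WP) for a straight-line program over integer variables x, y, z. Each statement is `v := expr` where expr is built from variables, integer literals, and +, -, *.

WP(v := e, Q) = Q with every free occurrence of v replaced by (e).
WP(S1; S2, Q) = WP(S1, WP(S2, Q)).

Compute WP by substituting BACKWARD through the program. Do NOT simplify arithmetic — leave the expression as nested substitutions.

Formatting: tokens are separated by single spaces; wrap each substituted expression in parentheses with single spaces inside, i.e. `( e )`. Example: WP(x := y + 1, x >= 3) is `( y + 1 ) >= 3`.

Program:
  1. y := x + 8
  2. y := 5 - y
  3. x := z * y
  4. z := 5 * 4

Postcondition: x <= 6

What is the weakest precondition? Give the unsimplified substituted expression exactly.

post: x <= 6
stmt 4: z := 5 * 4  -- replace 0 occurrence(s) of z with (5 * 4)
  => x <= 6
stmt 3: x := z * y  -- replace 1 occurrence(s) of x with (z * y)
  => ( z * y ) <= 6
stmt 2: y := 5 - y  -- replace 1 occurrence(s) of y with (5 - y)
  => ( z * ( 5 - y ) ) <= 6
stmt 1: y := x + 8  -- replace 1 occurrence(s) of y with (x + 8)
  => ( z * ( 5 - ( x + 8 ) ) ) <= 6

Answer: ( z * ( 5 - ( x + 8 ) ) ) <= 6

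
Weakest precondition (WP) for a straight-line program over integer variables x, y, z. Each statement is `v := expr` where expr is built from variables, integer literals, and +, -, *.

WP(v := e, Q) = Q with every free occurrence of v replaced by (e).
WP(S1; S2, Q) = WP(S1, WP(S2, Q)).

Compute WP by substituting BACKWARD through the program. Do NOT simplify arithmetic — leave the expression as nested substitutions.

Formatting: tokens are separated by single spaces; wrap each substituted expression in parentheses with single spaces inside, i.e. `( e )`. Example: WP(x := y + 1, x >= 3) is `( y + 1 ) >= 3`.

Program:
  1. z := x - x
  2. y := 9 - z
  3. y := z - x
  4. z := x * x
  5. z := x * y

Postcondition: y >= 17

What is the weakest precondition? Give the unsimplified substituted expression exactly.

post: y >= 17
stmt 5: z := x * y  -- replace 0 occurrence(s) of z with (x * y)
  => y >= 17
stmt 4: z := x * x  -- replace 0 occurrence(s) of z with (x * x)
  => y >= 17
stmt 3: y := z - x  -- replace 1 occurrence(s) of y with (z - x)
  => ( z - x ) >= 17
stmt 2: y := 9 - z  -- replace 0 occurrence(s) of y with (9 - z)
  => ( z - x ) >= 17
stmt 1: z := x - x  -- replace 1 occurrence(s) of z with (x - x)
  => ( ( x - x ) - x ) >= 17

Answer: ( ( x - x ) - x ) >= 17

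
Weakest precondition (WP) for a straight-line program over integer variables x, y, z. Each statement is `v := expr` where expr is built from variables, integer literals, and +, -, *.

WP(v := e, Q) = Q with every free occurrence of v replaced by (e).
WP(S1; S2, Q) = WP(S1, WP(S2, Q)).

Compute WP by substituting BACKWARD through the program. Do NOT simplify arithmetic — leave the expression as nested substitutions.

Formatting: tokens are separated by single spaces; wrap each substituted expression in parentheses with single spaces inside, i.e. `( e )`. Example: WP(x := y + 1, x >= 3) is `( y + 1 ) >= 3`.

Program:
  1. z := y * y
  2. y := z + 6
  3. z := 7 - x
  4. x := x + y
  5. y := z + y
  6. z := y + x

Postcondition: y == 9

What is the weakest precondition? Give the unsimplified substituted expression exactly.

post: y == 9
stmt 6: z := y + x  -- replace 0 occurrence(s) of z with (y + x)
  => y == 9
stmt 5: y := z + y  -- replace 1 occurrence(s) of y with (z + y)
  => ( z + y ) == 9
stmt 4: x := x + y  -- replace 0 occurrence(s) of x with (x + y)
  => ( z + y ) == 9
stmt 3: z := 7 - x  -- replace 1 occurrence(s) of z with (7 - x)
  => ( ( 7 - x ) + y ) == 9
stmt 2: y := z + 6  -- replace 1 occurrence(s) of y with (z + 6)
  => ( ( 7 - x ) + ( z + 6 ) ) == 9
stmt 1: z := y * y  -- replace 1 occurrence(s) of z with (y * y)
  => ( ( 7 - x ) + ( ( y * y ) + 6 ) ) == 9

Answer: ( ( 7 - x ) + ( ( y * y ) + 6 ) ) == 9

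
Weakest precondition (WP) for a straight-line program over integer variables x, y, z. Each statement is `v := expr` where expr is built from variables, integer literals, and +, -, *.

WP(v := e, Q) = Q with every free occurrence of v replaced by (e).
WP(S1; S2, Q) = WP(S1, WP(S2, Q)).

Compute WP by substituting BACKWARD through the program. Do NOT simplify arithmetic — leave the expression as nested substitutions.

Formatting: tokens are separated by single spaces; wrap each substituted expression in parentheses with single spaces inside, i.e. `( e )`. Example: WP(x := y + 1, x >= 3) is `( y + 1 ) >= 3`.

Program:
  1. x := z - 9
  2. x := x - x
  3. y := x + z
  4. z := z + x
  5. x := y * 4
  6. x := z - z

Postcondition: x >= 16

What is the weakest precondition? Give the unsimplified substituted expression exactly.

Answer: ( ( z + ( ( z - 9 ) - ( z - 9 ) ) ) - ( z + ( ( z - 9 ) - ( z - 9 ) ) ) ) >= 16

Derivation:
post: x >= 16
stmt 6: x := z - z  -- replace 1 occurrence(s) of x with (z - z)
  => ( z - z ) >= 16
stmt 5: x := y * 4  -- replace 0 occurrence(s) of x with (y * 4)
  => ( z - z ) >= 16
stmt 4: z := z + x  -- replace 2 occurrence(s) of z with (z + x)
  => ( ( z + x ) - ( z + x ) ) >= 16
stmt 3: y := x + z  -- replace 0 occurrence(s) of y with (x + z)
  => ( ( z + x ) - ( z + x ) ) >= 16
stmt 2: x := x - x  -- replace 2 occurrence(s) of x with (x - x)
  => ( ( z + ( x - x ) ) - ( z + ( x - x ) ) ) >= 16
stmt 1: x := z - 9  -- replace 4 occurrence(s) of x with (z - 9)
  => ( ( z + ( ( z - 9 ) - ( z - 9 ) ) ) - ( z + ( ( z - 9 ) - ( z - 9 ) ) ) ) >= 16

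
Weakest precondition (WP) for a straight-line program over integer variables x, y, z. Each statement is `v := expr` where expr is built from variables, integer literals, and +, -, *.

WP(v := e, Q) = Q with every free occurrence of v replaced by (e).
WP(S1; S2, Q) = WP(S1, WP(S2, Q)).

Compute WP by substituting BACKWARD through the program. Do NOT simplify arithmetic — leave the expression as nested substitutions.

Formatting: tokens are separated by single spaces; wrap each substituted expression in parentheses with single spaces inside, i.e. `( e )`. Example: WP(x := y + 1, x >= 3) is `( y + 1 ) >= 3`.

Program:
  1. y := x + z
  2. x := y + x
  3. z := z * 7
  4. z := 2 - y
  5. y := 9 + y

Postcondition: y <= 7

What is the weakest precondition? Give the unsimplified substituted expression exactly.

Answer: ( 9 + ( x + z ) ) <= 7

Derivation:
post: y <= 7
stmt 5: y := 9 + y  -- replace 1 occurrence(s) of y with (9 + y)
  => ( 9 + y ) <= 7
stmt 4: z := 2 - y  -- replace 0 occurrence(s) of z with (2 - y)
  => ( 9 + y ) <= 7
stmt 3: z := z * 7  -- replace 0 occurrence(s) of z with (z * 7)
  => ( 9 + y ) <= 7
stmt 2: x := y + x  -- replace 0 occurrence(s) of x with (y + x)
  => ( 9 + y ) <= 7
stmt 1: y := x + z  -- replace 1 occurrence(s) of y with (x + z)
  => ( 9 + ( x + z ) ) <= 7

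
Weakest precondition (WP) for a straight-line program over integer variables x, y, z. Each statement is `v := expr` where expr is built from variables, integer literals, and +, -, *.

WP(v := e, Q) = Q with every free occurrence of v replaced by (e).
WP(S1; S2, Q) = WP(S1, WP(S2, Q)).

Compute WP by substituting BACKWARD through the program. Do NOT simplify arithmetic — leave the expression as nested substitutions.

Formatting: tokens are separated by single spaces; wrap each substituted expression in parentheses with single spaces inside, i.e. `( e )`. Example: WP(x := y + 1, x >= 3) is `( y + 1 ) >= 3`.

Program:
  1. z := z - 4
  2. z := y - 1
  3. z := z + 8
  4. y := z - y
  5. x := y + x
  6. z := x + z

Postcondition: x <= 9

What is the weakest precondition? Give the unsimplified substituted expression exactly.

Answer: ( ( ( ( y - 1 ) + 8 ) - y ) + x ) <= 9

Derivation:
post: x <= 9
stmt 6: z := x + z  -- replace 0 occurrence(s) of z with (x + z)
  => x <= 9
stmt 5: x := y + x  -- replace 1 occurrence(s) of x with (y + x)
  => ( y + x ) <= 9
stmt 4: y := z - y  -- replace 1 occurrence(s) of y with (z - y)
  => ( ( z - y ) + x ) <= 9
stmt 3: z := z + 8  -- replace 1 occurrence(s) of z with (z + 8)
  => ( ( ( z + 8 ) - y ) + x ) <= 9
stmt 2: z := y - 1  -- replace 1 occurrence(s) of z with (y - 1)
  => ( ( ( ( y - 1 ) + 8 ) - y ) + x ) <= 9
stmt 1: z := z - 4  -- replace 0 occurrence(s) of z with (z - 4)
  => ( ( ( ( y - 1 ) + 8 ) - y ) + x ) <= 9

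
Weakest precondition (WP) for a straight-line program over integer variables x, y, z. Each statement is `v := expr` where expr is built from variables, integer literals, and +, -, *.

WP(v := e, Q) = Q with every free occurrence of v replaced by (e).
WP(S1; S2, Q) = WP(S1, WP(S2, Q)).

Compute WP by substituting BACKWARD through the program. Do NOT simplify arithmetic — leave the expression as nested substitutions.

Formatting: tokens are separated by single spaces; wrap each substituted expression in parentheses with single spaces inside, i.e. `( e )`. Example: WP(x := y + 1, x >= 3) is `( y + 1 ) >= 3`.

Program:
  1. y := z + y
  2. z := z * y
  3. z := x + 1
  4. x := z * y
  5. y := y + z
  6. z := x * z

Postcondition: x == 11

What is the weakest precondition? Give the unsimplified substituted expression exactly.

post: x == 11
stmt 6: z := x * z  -- replace 0 occurrence(s) of z with (x * z)
  => x == 11
stmt 5: y := y + z  -- replace 0 occurrence(s) of y with (y + z)
  => x == 11
stmt 4: x := z * y  -- replace 1 occurrence(s) of x with (z * y)
  => ( z * y ) == 11
stmt 3: z := x + 1  -- replace 1 occurrence(s) of z with (x + 1)
  => ( ( x + 1 ) * y ) == 11
stmt 2: z := z * y  -- replace 0 occurrence(s) of z with (z * y)
  => ( ( x + 1 ) * y ) == 11
stmt 1: y := z + y  -- replace 1 occurrence(s) of y with (z + y)
  => ( ( x + 1 ) * ( z + y ) ) == 11

Answer: ( ( x + 1 ) * ( z + y ) ) == 11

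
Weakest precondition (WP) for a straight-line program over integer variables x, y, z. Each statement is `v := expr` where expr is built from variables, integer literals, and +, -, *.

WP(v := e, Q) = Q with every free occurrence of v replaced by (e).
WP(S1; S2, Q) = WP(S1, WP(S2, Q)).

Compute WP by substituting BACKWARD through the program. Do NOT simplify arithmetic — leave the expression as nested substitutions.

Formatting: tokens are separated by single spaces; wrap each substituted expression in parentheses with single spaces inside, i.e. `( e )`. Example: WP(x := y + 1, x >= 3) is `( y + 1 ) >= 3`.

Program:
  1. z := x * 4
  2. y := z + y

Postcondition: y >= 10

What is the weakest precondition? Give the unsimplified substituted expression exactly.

post: y >= 10
stmt 2: y := z + y  -- replace 1 occurrence(s) of y with (z + y)
  => ( z + y ) >= 10
stmt 1: z := x * 4  -- replace 1 occurrence(s) of z with (x * 4)
  => ( ( x * 4 ) + y ) >= 10

Answer: ( ( x * 4 ) + y ) >= 10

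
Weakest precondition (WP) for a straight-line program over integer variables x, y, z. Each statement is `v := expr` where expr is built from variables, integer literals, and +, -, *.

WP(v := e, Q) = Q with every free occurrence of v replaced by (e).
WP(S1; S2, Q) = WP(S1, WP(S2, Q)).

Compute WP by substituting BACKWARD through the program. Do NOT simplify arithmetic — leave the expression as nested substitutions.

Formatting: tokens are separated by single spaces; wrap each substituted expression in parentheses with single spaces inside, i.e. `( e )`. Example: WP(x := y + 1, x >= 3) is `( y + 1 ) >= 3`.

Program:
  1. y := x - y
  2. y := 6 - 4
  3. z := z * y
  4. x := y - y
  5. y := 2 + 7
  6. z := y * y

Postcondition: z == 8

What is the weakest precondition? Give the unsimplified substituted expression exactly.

Answer: ( ( 2 + 7 ) * ( 2 + 7 ) ) == 8

Derivation:
post: z == 8
stmt 6: z := y * y  -- replace 1 occurrence(s) of z with (y * y)
  => ( y * y ) == 8
stmt 5: y := 2 + 7  -- replace 2 occurrence(s) of y with (2 + 7)
  => ( ( 2 + 7 ) * ( 2 + 7 ) ) == 8
stmt 4: x := y - y  -- replace 0 occurrence(s) of x with (y - y)
  => ( ( 2 + 7 ) * ( 2 + 7 ) ) == 8
stmt 3: z := z * y  -- replace 0 occurrence(s) of z with (z * y)
  => ( ( 2 + 7 ) * ( 2 + 7 ) ) == 8
stmt 2: y := 6 - 4  -- replace 0 occurrence(s) of y with (6 - 4)
  => ( ( 2 + 7 ) * ( 2 + 7 ) ) == 8
stmt 1: y := x - y  -- replace 0 occurrence(s) of y with (x - y)
  => ( ( 2 + 7 ) * ( 2 + 7 ) ) == 8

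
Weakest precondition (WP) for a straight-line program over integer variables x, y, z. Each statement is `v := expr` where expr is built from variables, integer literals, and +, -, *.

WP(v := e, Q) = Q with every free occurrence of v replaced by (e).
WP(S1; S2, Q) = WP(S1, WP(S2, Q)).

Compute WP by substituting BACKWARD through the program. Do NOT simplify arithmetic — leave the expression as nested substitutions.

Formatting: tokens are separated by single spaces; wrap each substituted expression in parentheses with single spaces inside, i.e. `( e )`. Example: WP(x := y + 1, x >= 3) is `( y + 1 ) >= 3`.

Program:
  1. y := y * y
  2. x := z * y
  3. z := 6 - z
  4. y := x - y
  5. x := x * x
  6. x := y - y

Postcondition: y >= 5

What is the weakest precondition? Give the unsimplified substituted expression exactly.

post: y >= 5
stmt 6: x := y - y  -- replace 0 occurrence(s) of x with (y - y)
  => y >= 5
stmt 5: x := x * x  -- replace 0 occurrence(s) of x with (x * x)
  => y >= 5
stmt 4: y := x - y  -- replace 1 occurrence(s) of y with (x - y)
  => ( x - y ) >= 5
stmt 3: z := 6 - z  -- replace 0 occurrence(s) of z with (6 - z)
  => ( x - y ) >= 5
stmt 2: x := z * y  -- replace 1 occurrence(s) of x with (z * y)
  => ( ( z * y ) - y ) >= 5
stmt 1: y := y * y  -- replace 2 occurrence(s) of y with (y * y)
  => ( ( z * ( y * y ) ) - ( y * y ) ) >= 5

Answer: ( ( z * ( y * y ) ) - ( y * y ) ) >= 5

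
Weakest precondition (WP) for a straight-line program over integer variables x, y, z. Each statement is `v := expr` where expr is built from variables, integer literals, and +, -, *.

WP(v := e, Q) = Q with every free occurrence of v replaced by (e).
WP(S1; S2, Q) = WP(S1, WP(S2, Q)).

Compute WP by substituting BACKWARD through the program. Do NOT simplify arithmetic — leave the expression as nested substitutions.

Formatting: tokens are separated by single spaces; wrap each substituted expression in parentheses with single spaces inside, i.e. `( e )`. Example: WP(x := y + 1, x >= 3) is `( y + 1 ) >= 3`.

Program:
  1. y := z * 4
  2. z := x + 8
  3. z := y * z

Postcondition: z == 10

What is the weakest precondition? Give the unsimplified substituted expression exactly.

Answer: ( ( z * 4 ) * ( x + 8 ) ) == 10

Derivation:
post: z == 10
stmt 3: z := y * z  -- replace 1 occurrence(s) of z with (y * z)
  => ( y * z ) == 10
stmt 2: z := x + 8  -- replace 1 occurrence(s) of z with (x + 8)
  => ( y * ( x + 8 ) ) == 10
stmt 1: y := z * 4  -- replace 1 occurrence(s) of y with (z * 4)
  => ( ( z * 4 ) * ( x + 8 ) ) == 10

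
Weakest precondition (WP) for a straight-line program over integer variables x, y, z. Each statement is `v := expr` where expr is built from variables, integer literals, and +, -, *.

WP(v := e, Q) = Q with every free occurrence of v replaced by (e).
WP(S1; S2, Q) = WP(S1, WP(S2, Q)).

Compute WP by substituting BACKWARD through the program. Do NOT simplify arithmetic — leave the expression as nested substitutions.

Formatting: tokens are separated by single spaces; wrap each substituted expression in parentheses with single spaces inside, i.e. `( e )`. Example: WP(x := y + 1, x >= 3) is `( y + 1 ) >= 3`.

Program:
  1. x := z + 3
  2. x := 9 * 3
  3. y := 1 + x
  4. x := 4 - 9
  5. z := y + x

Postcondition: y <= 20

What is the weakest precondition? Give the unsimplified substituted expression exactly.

post: y <= 20
stmt 5: z := y + x  -- replace 0 occurrence(s) of z with (y + x)
  => y <= 20
stmt 4: x := 4 - 9  -- replace 0 occurrence(s) of x with (4 - 9)
  => y <= 20
stmt 3: y := 1 + x  -- replace 1 occurrence(s) of y with (1 + x)
  => ( 1 + x ) <= 20
stmt 2: x := 9 * 3  -- replace 1 occurrence(s) of x with (9 * 3)
  => ( 1 + ( 9 * 3 ) ) <= 20
stmt 1: x := z + 3  -- replace 0 occurrence(s) of x with (z + 3)
  => ( 1 + ( 9 * 3 ) ) <= 20

Answer: ( 1 + ( 9 * 3 ) ) <= 20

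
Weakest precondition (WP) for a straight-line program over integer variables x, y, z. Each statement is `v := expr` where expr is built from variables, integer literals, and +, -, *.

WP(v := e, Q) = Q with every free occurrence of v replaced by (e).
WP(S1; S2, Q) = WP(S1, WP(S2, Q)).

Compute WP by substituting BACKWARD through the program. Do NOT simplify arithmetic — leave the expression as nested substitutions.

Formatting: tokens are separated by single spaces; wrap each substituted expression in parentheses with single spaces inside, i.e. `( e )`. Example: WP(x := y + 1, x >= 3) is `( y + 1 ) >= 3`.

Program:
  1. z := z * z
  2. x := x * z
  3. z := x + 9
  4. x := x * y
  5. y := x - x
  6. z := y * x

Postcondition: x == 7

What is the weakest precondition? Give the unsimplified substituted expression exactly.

post: x == 7
stmt 6: z := y * x  -- replace 0 occurrence(s) of z with (y * x)
  => x == 7
stmt 5: y := x - x  -- replace 0 occurrence(s) of y with (x - x)
  => x == 7
stmt 4: x := x * y  -- replace 1 occurrence(s) of x with (x * y)
  => ( x * y ) == 7
stmt 3: z := x + 9  -- replace 0 occurrence(s) of z with (x + 9)
  => ( x * y ) == 7
stmt 2: x := x * z  -- replace 1 occurrence(s) of x with (x * z)
  => ( ( x * z ) * y ) == 7
stmt 1: z := z * z  -- replace 1 occurrence(s) of z with (z * z)
  => ( ( x * ( z * z ) ) * y ) == 7

Answer: ( ( x * ( z * z ) ) * y ) == 7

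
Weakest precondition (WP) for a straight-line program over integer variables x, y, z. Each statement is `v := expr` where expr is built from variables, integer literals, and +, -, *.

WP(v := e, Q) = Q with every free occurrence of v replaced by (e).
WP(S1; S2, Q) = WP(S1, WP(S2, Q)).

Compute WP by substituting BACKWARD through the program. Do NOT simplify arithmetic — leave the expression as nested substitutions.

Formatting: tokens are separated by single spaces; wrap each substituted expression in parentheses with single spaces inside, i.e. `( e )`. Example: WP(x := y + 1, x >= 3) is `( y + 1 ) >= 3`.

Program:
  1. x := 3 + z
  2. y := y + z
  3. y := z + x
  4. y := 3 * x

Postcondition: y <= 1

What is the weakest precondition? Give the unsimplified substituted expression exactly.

Answer: ( 3 * ( 3 + z ) ) <= 1

Derivation:
post: y <= 1
stmt 4: y := 3 * x  -- replace 1 occurrence(s) of y with (3 * x)
  => ( 3 * x ) <= 1
stmt 3: y := z + x  -- replace 0 occurrence(s) of y with (z + x)
  => ( 3 * x ) <= 1
stmt 2: y := y + z  -- replace 0 occurrence(s) of y with (y + z)
  => ( 3 * x ) <= 1
stmt 1: x := 3 + z  -- replace 1 occurrence(s) of x with (3 + z)
  => ( 3 * ( 3 + z ) ) <= 1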